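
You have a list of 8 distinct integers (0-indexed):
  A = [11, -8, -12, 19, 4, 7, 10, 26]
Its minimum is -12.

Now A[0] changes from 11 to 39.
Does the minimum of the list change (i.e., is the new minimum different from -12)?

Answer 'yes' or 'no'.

Answer: no

Derivation:
Old min = -12
Change: A[0] 11 -> 39
Changed element was NOT the min; min changes only if 39 < -12.
New min = -12; changed? no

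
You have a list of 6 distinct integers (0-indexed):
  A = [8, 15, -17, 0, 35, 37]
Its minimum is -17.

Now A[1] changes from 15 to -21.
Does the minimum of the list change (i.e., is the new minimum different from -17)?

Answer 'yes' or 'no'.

Answer: yes

Derivation:
Old min = -17
Change: A[1] 15 -> -21
Changed element was NOT the min; min changes only if -21 < -17.
New min = -21; changed? yes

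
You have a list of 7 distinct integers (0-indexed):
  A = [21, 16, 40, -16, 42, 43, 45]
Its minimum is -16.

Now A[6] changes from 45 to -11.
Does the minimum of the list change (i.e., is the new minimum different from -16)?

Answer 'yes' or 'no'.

Answer: no

Derivation:
Old min = -16
Change: A[6] 45 -> -11
Changed element was NOT the min; min changes only if -11 < -16.
New min = -16; changed? no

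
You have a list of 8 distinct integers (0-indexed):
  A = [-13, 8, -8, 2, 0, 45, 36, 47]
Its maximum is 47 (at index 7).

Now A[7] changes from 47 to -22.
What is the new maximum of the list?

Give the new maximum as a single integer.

Old max = 47 (at index 7)
Change: A[7] 47 -> -22
Changed element WAS the max -> may need rescan.
  Max of remaining elements: 45
  New max = max(-22, 45) = 45

Answer: 45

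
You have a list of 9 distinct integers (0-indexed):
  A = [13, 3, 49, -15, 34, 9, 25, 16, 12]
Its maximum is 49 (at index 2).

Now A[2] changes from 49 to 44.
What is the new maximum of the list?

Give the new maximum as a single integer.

Answer: 44

Derivation:
Old max = 49 (at index 2)
Change: A[2] 49 -> 44
Changed element WAS the max -> may need rescan.
  Max of remaining elements: 34
  New max = max(44, 34) = 44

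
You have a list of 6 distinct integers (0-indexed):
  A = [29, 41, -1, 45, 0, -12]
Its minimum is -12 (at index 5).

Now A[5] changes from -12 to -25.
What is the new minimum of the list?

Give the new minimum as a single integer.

Old min = -12 (at index 5)
Change: A[5] -12 -> -25
Changed element WAS the min. Need to check: is -25 still <= all others?
  Min of remaining elements: -1
  New min = min(-25, -1) = -25

Answer: -25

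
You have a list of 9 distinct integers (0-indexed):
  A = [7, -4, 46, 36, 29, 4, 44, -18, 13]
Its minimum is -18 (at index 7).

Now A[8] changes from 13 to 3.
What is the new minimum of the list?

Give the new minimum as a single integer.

Old min = -18 (at index 7)
Change: A[8] 13 -> 3
Changed element was NOT the old min.
  New min = min(old_min, new_val) = min(-18, 3) = -18

Answer: -18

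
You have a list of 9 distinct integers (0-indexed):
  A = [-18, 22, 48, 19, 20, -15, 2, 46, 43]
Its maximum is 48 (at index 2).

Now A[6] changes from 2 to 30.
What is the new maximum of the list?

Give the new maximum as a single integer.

Answer: 48

Derivation:
Old max = 48 (at index 2)
Change: A[6] 2 -> 30
Changed element was NOT the old max.
  New max = max(old_max, new_val) = max(48, 30) = 48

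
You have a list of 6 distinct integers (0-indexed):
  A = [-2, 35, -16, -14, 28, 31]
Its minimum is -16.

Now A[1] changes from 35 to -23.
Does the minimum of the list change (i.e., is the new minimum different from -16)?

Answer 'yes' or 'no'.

Old min = -16
Change: A[1] 35 -> -23
Changed element was NOT the min; min changes only if -23 < -16.
New min = -23; changed? yes

Answer: yes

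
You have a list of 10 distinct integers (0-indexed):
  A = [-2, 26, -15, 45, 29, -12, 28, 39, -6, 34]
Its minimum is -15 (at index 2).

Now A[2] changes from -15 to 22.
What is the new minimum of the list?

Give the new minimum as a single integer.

Answer: -12

Derivation:
Old min = -15 (at index 2)
Change: A[2] -15 -> 22
Changed element WAS the min. Need to check: is 22 still <= all others?
  Min of remaining elements: -12
  New min = min(22, -12) = -12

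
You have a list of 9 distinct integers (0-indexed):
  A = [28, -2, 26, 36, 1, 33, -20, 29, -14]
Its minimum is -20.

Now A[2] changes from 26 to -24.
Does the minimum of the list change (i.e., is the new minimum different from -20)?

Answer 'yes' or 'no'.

Old min = -20
Change: A[2] 26 -> -24
Changed element was NOT the min; min changes only if -24 < -20.
New min = -24; changed? yes

Answer: yes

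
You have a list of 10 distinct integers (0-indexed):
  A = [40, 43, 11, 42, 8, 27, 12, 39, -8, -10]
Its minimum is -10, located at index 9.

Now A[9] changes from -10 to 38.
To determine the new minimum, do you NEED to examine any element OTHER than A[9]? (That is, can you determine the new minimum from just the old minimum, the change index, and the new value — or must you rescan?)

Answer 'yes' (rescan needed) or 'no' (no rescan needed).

Answer: yes

Derivation:
Old min = -10 at index 9
Change at index 9: -10 -> 38
Index 9 WAS the min and new value 38 > old min -10. Must rescan other elements to find the new min.
Needs rescan: yes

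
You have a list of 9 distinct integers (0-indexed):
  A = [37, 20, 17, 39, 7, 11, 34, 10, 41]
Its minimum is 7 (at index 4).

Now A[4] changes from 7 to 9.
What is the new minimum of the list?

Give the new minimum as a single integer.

Old min = 7 (at index 4)
Change: A[4] 7 -> 9
Changed element WAS the min. Need to check: is 9 still <= all others?
  Min of remaining elements: 10
  New min = min(9, 10) = 9

Answer: 9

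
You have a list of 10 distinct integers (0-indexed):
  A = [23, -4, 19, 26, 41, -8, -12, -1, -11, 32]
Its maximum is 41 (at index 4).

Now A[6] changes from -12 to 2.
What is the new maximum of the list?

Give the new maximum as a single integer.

Old max = 41 (at index 4)
Change: A[6] -12 -> 2
Changed element was NOT the old max.
  New max = max(old_max, new_val) = max(41, 2) = 41

Answer: 41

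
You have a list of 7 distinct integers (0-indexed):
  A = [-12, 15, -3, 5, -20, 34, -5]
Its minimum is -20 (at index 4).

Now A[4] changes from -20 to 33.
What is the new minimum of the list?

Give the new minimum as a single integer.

Old min = -20 (at index 4)
Change: A[4] -20 -> 33
Changed element WAS the min. Need to check: is 33 still <= all others?
  Min of remaining elements: -12
  New min = min(33, -12) = -12

Answer: -12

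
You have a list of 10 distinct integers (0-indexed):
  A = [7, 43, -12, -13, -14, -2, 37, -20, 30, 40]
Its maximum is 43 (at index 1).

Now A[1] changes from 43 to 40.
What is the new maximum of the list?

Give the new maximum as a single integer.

Answer: 40

Derivation:
Old max = 43 (at index 1)
Change: A[1] 43 -> 40
Changed element WAS the max -> may need rescan.
  Max of remaining elements: 40
  New max = max(40, 40) = 40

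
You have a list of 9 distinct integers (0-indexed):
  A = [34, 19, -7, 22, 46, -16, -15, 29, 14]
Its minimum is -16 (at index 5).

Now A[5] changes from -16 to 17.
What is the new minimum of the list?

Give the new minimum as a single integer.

Old min = -16 (at index 5)
Change: A[5] -16 -> 17
Changed element WAS the min. Need to check: is 17 still <= all others?
  Min of remaining elements: -15
  New min = min(17, -15) = -15

Answer: -15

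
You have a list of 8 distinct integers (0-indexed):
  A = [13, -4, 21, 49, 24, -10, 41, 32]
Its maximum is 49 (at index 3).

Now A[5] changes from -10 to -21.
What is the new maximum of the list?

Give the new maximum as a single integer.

Answer: 49

Derivation:
Old max = 49 (at index 3)
Change: A[5] -10 -> -21
Changed element was NOT the old max.
  New max = max(old_max, new_val) = max(49, -21) = 49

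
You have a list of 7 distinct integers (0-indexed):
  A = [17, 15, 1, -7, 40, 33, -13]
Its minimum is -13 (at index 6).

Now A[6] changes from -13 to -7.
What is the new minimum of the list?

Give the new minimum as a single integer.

Old min = -13 (at index 6)
Change: A[6] -13 -> -7
Changed element WAS the min. Need to check: is -7 still <= all others?
  Min of remaining elements: -7
  New min = min(-7, -7) = -7

Answer: -7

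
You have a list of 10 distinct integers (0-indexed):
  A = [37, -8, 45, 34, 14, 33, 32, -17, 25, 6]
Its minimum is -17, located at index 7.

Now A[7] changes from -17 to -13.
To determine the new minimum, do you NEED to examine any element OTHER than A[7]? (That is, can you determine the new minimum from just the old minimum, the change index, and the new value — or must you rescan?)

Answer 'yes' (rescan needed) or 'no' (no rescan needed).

Old min = -17 at index 7
Change at index 7: -17 -> -13
Index 7 WAS the min and new value -13 > old min -17. Must rescan other elements to find the new min.
Needs rescan: yes

Answer: yes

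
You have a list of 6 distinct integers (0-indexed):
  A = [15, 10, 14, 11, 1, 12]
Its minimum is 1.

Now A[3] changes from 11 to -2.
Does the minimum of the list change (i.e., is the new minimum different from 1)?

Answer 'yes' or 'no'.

Answer: yes

Derivation:
Old min = 1
Change: A[3] 11 -> -2
Changed element was NOT the min; min changes only if -2 < 1.
New min = -2; changed? yes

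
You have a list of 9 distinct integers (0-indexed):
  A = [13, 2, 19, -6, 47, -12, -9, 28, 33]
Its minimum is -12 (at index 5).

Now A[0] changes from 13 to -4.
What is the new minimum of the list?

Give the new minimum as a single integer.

Answer: -12

Derivation:
Old min = -12 (at index 5)
Change: A[0] 13 -> -4
Changed element was NOT the old min.
  New min = min(old_min, new_val) = min(-12, -4) = -12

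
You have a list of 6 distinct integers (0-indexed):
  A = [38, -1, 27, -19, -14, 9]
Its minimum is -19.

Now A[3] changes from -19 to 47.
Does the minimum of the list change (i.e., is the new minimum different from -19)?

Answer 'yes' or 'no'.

Old min = -19
Change: A[3] -19 -> 47
Changed element was the min; new min must be rechecked.
New min = -14; changed? yes

Answer: yes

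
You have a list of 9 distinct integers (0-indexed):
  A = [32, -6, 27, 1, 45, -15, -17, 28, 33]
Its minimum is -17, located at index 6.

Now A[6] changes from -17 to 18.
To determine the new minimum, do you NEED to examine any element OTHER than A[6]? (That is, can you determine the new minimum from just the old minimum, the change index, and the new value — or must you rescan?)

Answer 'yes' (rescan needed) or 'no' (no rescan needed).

Old min = -17 at index 6
Change at index 6: -17 -> 18
Index 6 WAS the min and new value 18 > old min -17. Must rescan other elements to find the new min.
Needs rescan: yes

Answer: yes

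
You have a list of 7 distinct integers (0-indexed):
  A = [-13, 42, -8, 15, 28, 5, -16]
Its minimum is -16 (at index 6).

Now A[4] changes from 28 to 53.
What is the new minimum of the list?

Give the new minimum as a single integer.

Answer: -16

Derivation:
Old min = -16 (at index 6)
Change: A[4] 28 -> 53
Changed element was NOT the old min.
  New min = min(old_min, new_val) = min(-16, 53) = -16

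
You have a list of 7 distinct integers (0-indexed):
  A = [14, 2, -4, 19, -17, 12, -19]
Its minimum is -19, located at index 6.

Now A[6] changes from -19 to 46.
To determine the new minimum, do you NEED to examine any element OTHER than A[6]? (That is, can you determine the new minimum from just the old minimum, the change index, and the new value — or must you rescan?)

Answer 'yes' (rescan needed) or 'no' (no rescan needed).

Answer: yes

Derivation:
Old min = -19 at index 6
Change at index 6: -19 -> 46
Index 6 WAS the min and new value 46 > old min -19. Must rescan other elements to find the new min.
Needs rescan: yes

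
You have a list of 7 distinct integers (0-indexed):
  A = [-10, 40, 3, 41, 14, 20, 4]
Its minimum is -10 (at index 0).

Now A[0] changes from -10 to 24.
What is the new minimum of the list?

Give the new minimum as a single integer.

Answer: 3

Derivation:
Old min = -10 (at index 0)
Change: A[0] -10 -> 24
Changed element WAS the min. Need to check: is 24 still <= all others?
  Min of remaining elements: 3
  New min = min(24, 3) = 3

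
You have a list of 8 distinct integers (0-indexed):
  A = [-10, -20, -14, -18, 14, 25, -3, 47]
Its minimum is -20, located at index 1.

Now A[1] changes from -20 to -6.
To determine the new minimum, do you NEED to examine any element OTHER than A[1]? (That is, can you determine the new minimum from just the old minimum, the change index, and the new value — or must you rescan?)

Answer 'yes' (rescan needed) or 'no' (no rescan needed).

Answer: yes

Derivation:
Old min = -20 at index 1
Change at index 1: -20 -> -6
Index 1 WAS the min and new value -6 > old min -20. Must rescan other elements to find the new min.
Needs rescan: yes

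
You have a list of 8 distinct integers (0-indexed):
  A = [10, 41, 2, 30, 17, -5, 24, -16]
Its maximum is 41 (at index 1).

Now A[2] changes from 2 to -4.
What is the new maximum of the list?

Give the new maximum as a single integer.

Answer: 41

Derivation:
Old max = 41 (at index 1)
Change: A[2] 2 -> -4
Changed element was NOT the old max.
  New max = max(old_max, new_val) = max(41, -4) = 41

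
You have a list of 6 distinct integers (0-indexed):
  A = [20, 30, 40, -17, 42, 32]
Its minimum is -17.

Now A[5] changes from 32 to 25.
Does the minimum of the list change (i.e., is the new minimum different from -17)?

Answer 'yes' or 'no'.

Answer: no

Derivation:
Old min = -17
Change: A[5] 32 -> 25
Changed element was NOT the min; min changes only if 25 < -17.
New min = -17; changed? no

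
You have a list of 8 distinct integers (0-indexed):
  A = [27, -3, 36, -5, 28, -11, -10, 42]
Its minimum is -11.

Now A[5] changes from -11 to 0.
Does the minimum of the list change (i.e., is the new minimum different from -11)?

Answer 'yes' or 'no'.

Answer: yes

Derivation:
Old min = -11
Change: A[5] -11 -> 0
Changed element was the min; new min must be rechecked.
New min = -10; changed? yes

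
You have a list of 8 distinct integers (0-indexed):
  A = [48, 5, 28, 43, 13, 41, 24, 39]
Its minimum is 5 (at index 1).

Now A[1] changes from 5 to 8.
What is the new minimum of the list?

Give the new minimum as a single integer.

Old min = 5 (at index 1)
Change: A[1] 5 -> 8
Changed element WAS the min. Need to check: is 8 still <= all others?
  Min of remaining elements: 13
  New min = min(8, 13) = 8

Answer: 8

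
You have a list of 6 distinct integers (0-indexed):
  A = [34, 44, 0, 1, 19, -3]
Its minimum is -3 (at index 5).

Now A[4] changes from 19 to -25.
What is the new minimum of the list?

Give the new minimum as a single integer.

Old min = -3 (at index 5)
Change: A[4] 19 -> -25
Changed element was NOT the old min.
  New min = min(old_min, new_val) = min(-3, -25) = -25

Answer: -25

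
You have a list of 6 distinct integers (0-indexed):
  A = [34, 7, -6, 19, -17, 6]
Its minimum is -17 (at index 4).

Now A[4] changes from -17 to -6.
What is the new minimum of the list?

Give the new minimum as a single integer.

Answer: -6

Derivation:
Old min = -17 (at index 4)
Change: A[4] -17 -> -6
Changed element WAS the min. Need to check: is -6 still <= all others?
  Min of remaining elements: -6
  New min = min(-6, -6) = -6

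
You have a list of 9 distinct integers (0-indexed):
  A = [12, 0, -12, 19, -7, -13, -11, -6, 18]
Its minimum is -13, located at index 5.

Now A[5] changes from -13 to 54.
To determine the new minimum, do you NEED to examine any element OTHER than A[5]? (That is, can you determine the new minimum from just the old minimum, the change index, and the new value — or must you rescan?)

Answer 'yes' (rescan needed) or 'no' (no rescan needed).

Old min = -13 at index 5
Change at index 5: -13 -> 54
Index 5 WAS the min and new value 54 > old min -13. Must rescan other elements to find the new min.
Needs rescan: yes

Answer: yes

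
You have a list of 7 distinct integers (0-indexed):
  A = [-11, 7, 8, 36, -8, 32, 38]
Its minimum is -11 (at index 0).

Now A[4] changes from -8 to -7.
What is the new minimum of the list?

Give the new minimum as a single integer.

Old min = -11 (at index 0)
Change: A[4] -8 -> -7
Changed element was NOT the old min.
  New min = min(old_min, new_val) = min(-11, -7) = -11

Answer: -11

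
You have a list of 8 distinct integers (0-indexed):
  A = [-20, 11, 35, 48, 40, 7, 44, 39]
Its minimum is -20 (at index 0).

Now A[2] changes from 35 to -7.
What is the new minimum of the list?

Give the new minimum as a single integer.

Answer: -20

Derivation:
Old min = -20 (at index 0)
Change: A[2] 35 -> -7
Changed element was NOT the old min.
  New min = min(old_min, new_val) = min(-20, -7) = -20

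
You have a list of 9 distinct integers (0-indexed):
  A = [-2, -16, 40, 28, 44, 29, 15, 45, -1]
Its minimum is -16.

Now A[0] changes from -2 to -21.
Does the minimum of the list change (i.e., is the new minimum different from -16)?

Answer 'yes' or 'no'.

Answer: yes

Derivation:
Old min = -16
Change: A[0] -2 -> -21
Changed element was NOT the min; min changes only if -21 < -16.
New min = -21; changed? yes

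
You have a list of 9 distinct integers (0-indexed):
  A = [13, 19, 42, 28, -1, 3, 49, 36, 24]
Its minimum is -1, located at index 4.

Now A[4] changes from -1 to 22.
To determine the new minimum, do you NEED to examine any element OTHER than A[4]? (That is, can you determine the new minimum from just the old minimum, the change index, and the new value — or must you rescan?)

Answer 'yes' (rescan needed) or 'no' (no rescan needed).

Answer: yes

Derivation:
Old min = -1 at index 4
Change at index 4: -1 -> 22
Index 4 WAS the min and new value 22 > old min -1. Must rescan other elements to find the new min.
Needs rescan: yes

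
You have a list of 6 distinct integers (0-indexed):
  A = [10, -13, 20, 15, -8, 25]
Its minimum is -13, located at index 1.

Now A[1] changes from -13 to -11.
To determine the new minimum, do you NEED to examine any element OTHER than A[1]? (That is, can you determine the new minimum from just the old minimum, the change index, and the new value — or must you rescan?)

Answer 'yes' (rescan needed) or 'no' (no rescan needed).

Old min = -13 at index 1
Change at index 1: -13 -> -11
Index 1 WAS the min and new value -11 > old min -13. Must rescan other elements to find the new min.
Needs rescan: yes

Answer: yes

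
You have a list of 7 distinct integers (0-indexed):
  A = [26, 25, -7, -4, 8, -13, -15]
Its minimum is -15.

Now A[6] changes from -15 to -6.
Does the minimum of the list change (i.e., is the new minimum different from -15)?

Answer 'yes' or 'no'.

Answer: yes

Derivation:
Old min = -15
Change: A[6] -15 -> -6
Changed element was the min; new min must be rechecked.
New min = -13; changed? yes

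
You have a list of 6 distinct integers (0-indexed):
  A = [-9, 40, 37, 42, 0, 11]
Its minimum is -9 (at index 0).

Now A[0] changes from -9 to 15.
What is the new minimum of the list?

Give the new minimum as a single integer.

Old min = -9 (at index 0)
Change: A[0] -9 -> 15
Changed element WAS the min. Need to check: is 15 still <= all others?
  Min of remaining elements: 0
  New min = min(15, 0) = 0

Answer: 0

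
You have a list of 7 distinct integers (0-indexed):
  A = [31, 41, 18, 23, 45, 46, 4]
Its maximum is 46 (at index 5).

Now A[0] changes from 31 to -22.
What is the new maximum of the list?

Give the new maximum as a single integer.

Old max = 46 (at index 5)
Change: A[0] 31 -> -22
Changed element was NOT the old max.
  New max = max(old_max, new_val) = max(46, -22) = 46

Answer: 46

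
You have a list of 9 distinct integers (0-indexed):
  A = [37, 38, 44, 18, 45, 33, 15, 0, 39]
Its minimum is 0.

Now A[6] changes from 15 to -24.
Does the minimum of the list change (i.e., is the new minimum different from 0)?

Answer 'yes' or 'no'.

Old min = 0
Change: A[6] 15 -> -24
Changed element was NOT the min; min changes only if -24 < 0.
New min = -24; changed? yes

Answer: yes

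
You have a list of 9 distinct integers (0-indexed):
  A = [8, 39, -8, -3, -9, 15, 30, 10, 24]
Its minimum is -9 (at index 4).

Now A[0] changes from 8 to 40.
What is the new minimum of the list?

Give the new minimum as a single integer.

Answer: -9

Derivation:
Old min = -9 (at index 4)
Change: A[0] 8 -> 40
Changed element was NOT the old min.
  New min = min(old_min, new_val) = min(-9, 40) = -9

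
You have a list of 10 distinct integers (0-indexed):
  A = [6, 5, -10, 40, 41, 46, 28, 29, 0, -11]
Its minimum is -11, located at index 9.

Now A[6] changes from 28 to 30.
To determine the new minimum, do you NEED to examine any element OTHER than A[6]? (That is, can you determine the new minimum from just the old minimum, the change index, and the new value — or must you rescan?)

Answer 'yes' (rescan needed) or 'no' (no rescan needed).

Old min = -11 at index 9
Change at index 6: 28 -> 30
Index 6 was NOT the min. New min = min(-11, 30). No rescan of other elements needed.
Needs rescan: no

Answer: no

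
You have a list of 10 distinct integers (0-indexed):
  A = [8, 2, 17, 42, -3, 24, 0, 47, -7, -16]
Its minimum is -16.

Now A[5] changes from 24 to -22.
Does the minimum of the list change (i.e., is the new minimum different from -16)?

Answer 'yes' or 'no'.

Old min = -16
Change: A[5] 24 -> -22
Changed element was NOT the min; min changes only if -22 < -16.
New min = -22; changed? yes

Answer: yes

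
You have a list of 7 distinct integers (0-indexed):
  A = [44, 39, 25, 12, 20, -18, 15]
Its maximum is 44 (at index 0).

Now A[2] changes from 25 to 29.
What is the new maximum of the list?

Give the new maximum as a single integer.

Old max = 44 (at index 0)
Change: A[2] 25 -> 29
Changed element was NOT the old max.
  New max = max(old_max, new_val) = max(44, 29) = 44

Answer: 44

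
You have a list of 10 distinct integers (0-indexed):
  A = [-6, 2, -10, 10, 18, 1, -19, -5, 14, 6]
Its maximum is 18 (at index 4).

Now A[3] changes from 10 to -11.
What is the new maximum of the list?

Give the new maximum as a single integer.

Old max = 18 (at index 4)
Change: A[3] 10 -> -11
Changed element was NOT the old max.
  New max = max(old_max, new_val) = max(18, -11) = 18

Answer: 18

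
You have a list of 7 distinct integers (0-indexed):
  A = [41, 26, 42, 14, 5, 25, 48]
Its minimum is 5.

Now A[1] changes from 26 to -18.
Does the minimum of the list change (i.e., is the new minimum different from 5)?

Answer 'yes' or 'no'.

Answer: yes

Derivation:
Old min = 5
Change: A[1] 26 -> -18
Changed element was NOT the min; min changes only if -18 < 5.
New min = -18; changed? yes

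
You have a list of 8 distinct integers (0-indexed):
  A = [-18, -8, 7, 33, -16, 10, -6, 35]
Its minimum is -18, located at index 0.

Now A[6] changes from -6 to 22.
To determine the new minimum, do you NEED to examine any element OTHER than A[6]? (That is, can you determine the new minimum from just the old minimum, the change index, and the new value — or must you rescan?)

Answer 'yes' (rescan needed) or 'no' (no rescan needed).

Old min = -18 at index 0
Change at index 6: -6 -> 22
Index 6 was NOT the min. New min = min(-18, 22). No rescan of other elements needed.
Needs rescan: no

Answer: no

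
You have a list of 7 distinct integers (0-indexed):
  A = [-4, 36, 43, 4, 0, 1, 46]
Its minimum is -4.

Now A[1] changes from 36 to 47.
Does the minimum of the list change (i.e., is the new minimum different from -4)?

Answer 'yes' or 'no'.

Old min = -4
Change: A[1] 36 -> 47
Changed element was NOT the min; min changes only if 47 < -4.
New min = -4; changed? no

Answer: no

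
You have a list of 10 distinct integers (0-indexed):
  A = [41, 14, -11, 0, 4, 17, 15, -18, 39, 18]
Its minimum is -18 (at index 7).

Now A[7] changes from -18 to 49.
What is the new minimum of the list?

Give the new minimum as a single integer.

Answer: -11

Derivation:
Old min = -18 (at index 7)
Change: A[7] -18 -> 49
Changed element WAS the min. Need to check: is 49 still <= all others?
  Min of remaining elements: -11
  New min = min(49, -11) = -11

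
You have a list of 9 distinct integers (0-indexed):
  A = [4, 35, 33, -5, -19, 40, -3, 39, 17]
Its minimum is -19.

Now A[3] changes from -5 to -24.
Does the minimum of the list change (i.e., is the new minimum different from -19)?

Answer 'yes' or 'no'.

Old min = -19
Change: A[3] -5 -> -24
Changed element was NOT the min; min changes only if -24 < -19.
New min = -24; changed? yes

Answer: yes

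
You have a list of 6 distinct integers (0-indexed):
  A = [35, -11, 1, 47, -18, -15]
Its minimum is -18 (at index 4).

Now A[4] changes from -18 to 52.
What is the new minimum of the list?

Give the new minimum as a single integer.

Answer: -15

Derivation:
Old min = -18 (at index 4)
Change: A[4] -18 -> 52
Changed element WAS the min. Need to check: is 52 still <= all others?
  Min of remaining elements: -15
  New min = min(52, -15) = -15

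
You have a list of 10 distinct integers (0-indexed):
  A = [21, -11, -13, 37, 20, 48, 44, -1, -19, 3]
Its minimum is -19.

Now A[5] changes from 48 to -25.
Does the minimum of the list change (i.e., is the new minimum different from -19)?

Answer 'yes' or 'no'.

Old min = -19
Change: A[5] 48 -> -25
Changed element was NOT the min; min changes only if -25 < -19.
New min = -25; changed? yes

Answer: yes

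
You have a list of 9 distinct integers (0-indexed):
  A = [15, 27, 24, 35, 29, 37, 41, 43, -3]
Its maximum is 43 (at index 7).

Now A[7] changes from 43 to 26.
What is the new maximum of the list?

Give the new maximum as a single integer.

Answer: 41

Derivation:
Old max = 43 (at index 7)
Change: A[7] 43 -> 26
Changed element WAS the max -> may need rescan.
  Max of remaining elements: 41
  New max = max(26, 41) = 41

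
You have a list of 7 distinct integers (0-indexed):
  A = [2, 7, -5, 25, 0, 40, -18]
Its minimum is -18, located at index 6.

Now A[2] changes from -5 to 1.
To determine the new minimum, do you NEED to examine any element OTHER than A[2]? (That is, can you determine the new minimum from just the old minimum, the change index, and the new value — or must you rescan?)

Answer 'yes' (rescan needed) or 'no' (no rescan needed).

Old min = -18 at index 6
Change at index 2: -5 -> 1
Index 2 was NOT the min. New min = min(-18, 1). No rescan of other elements needed.
Needs rescan: no

Answer: no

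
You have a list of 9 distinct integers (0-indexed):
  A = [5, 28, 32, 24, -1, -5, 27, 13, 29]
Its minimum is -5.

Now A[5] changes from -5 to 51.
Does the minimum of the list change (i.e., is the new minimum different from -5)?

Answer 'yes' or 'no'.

Old min = -5
Change: A[5] -5 -> 51
Changed element was the min; new min must be rechecked.
New min = -1; changed? yes

Answer: yes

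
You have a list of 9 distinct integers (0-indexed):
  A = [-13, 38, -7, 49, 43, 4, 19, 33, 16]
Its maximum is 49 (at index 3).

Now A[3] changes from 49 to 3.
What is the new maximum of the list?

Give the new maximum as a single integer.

Old max = 49 (at index 3)
Change: A[3] 49 -> 3
Changed element WAS the max -> may need rescan.
  Max of remaining elements: 43
  New max = max(3, 43) = 43

Answer: 43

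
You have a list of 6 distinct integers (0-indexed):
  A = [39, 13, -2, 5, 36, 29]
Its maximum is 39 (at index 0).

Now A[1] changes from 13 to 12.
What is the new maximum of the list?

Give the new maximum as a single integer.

Answer: 39

Derivation:
Old max = 39 (at index 0)
Change: A[1] 13 -> 12
Changed element was NOT the old max.
  New max = max(old_max, new_val) = max(39, 12) = 39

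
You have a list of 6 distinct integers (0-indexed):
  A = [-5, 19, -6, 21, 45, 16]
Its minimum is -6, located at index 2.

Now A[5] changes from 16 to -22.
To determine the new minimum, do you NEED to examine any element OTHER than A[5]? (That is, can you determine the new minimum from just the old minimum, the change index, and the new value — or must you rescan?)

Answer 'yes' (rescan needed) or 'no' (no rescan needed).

Old min = -6 at index 2
Change at index 5: 16 -> -22
Index 5 was NOT the min. New min = min(-6, -22). No rescan of other elements needed.
Needs rescan: no

Answer: no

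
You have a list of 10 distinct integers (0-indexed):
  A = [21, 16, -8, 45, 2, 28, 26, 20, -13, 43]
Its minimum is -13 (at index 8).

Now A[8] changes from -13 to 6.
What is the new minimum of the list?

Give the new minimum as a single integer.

Answer: -8

Derivation:
Old min = -13 (at index 8)
Change: A[8] -13 -> 6
Changed element WAS the min. Need to check: is 6 still <= all others?
  Min of remaining elements: -8
  New min = min(6, -8) = -8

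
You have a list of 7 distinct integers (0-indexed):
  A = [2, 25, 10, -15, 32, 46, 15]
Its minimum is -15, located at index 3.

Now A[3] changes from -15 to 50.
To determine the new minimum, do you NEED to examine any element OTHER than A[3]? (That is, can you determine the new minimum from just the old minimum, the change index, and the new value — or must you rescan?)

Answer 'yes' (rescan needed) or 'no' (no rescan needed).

Old min = -15 at index 3
Change at index 3: -15 -> 50
Index 3 WAS the min and new value 50 > old min -15. Must rescan other elements to find the new min.
Needs rescan: yes

Answer: yes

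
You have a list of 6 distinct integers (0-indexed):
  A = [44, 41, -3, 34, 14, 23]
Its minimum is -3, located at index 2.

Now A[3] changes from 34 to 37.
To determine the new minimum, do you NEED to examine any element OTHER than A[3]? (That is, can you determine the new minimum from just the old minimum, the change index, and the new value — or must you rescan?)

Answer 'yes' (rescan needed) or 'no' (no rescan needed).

Answer: no

Derivation:
Old min = -3 at index 2
Change at index 3: 34 -> 37
Index 3 was NOT the min. New min = min(-3, 37). No rescan of other elements needed.
Needs rescan: no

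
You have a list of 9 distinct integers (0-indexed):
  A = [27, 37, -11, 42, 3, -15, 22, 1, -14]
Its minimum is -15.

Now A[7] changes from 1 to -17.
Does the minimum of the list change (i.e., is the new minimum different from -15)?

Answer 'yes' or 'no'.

Old min = -15
Change: A[7] 1 -> -17
Changed element was NOT the min; min changes only if -17 < -15.
New min = -17; changed? yes

Answer: yes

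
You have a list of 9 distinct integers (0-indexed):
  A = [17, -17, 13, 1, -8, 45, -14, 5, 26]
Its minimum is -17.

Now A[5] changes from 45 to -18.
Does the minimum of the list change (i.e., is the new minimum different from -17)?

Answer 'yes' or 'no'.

Old min = -17
Change: A[5] 45 -> -18
Changed element was NOT the min; min changes only if -18 < -17.
New min = -18; changed? yes

Answer: yes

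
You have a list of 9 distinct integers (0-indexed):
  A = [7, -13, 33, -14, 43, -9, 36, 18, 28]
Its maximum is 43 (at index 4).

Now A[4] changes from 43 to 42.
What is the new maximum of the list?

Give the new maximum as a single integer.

Old max = 43 (at index 4)
Change: A[4] 43 -> 42
Changed element WAS the max -> may need rescan.
  Max of remaining elements: 36
  New max = max(42, 36) = 42

Answer: 42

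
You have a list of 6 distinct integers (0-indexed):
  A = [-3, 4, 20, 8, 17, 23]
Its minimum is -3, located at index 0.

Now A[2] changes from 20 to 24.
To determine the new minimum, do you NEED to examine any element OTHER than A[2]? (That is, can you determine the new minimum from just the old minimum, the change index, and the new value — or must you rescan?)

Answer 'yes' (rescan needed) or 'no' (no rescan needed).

Old min = -3 at index 0
Change at index 2: 20 -> 24
Index 2 was NOT the min. New min = min(-3, 24). No rescan of other elements needed.
Needs rescan: no

Answer: no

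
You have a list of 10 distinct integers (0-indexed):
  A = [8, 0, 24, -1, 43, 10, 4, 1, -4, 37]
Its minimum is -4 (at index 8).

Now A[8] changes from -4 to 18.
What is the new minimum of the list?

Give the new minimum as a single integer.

Old min = -4 (at index 8)
Change: A[8] -4 -> 18
Changed element WAS the min. Need to check: is 18 still <= all others?
  Min of remaining elements: -1
  New min = min(18, -1) = -1

Answer: -1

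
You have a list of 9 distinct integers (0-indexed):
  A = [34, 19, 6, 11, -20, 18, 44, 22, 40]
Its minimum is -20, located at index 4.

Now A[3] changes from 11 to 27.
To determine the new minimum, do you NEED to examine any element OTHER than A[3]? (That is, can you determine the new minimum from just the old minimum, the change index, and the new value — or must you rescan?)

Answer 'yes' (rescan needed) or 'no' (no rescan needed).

Old min = -20 at index 4
Change at index 3: 11 -> 27
Index 3 was NOT the min. New min = min(-20, 27). No rescan of other elements needed.
Needs rescan: no

Answer: no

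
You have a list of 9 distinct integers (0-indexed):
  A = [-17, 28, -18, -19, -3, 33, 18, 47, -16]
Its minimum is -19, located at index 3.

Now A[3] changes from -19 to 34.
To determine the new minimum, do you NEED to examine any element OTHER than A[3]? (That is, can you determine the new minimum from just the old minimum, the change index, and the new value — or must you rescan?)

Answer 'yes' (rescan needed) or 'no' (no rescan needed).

Answer: yes

Derivation:
Old min = -19 at index 3
Change at index 3: -19 -> 34
Index 3 WAS the min and new value 34 > old min -19. Must rescan other elements to find the new min.
Needs rescan: yes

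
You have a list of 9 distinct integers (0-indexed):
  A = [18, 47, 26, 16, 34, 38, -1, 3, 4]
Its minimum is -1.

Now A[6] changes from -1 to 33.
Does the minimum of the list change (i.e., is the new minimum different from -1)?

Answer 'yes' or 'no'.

Answer: yes

Derivation:
Old min = -1
Change: A[6] -1 -> 33
Changed element was the min; new min must be rechecked.
New min = 3; changed? yes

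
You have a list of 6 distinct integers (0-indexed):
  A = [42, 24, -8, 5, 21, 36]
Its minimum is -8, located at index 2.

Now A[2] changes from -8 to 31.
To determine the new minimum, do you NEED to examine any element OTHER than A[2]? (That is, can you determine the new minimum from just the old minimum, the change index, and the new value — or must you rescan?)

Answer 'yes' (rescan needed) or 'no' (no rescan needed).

Answer: yes

Derivation:
Old min = -8 at index 2
Change at index 2: -8 -> 31
Index 2 WAS the min and new value 31 > old min -8. Must rescan other elements to find the new min.
Needs rescan: yes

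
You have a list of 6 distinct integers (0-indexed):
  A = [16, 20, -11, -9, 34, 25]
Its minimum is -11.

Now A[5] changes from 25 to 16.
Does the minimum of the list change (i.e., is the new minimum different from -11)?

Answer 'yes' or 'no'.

Old min = -11
Change: A[5] 25 -> 16
Changed element was NOT the min; min changes only if 16 < -11.
New min = -11; changed? no

Answer: no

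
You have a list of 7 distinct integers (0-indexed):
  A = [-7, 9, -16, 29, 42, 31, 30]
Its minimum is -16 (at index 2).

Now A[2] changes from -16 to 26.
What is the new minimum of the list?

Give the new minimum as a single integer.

Old min = -16 (at index 2)
Change: A[2] -16 -> 26
Changed element WAS the min. Need to check: is 26 still <= all others?
  Min of remaining elements: -7
  New min = min(26, -7) = -7

Answer: -7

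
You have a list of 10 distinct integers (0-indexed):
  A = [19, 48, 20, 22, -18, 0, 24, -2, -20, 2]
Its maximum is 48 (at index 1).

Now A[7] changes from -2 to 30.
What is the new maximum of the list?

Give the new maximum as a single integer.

Answer: 48

Derivation:
Old max = 48 (at index 1)
Change: A[7] -2 -> 30
Changed element was NOT the old max.
  New max = max(old_max, new_val) = max(48, 30) = 48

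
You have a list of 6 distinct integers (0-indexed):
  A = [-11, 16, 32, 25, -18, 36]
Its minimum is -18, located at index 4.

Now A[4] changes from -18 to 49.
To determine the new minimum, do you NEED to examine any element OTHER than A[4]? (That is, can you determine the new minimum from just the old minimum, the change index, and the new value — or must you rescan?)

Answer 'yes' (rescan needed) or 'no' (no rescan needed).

Answer: yes

Derivation:
Old min = -18 at index 4
Change at index 4: -18 -> 49
Index 4 WAS the min and new value 49 > old min -18. Must rescan other elements to find the new min.
Needs rescan: yes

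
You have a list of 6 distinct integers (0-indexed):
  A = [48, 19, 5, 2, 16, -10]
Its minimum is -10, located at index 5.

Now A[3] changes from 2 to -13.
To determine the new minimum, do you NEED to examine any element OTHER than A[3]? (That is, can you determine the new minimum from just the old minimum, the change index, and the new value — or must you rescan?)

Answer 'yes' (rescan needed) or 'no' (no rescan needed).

Old min = -10 at index 5
Change at index 3: 2 -> -13
Index 3 was NOT the min. New min = min(-10, -13). No rescan of other elements needed.
Needs rescan: no

Answer: no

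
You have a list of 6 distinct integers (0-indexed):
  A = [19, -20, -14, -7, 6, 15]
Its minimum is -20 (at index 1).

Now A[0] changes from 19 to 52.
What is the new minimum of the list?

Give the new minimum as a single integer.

Answer: -20

Derivation:
Old min = -20 (at index 1)
Change: A[0] 19 -> 52
Changed element was NOT the old min.
  New min = min(old_min, new_val) = min(-20, 52) = -20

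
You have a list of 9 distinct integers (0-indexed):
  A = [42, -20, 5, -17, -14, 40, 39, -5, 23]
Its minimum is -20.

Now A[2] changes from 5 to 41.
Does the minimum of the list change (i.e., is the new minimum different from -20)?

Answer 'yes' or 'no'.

Answer: no

Derivation:
Old min = -20
Change: A[2] 5 -> 41
Changed element was NOT the min; min changes only if 41 < -20.
New min = -20; changed? no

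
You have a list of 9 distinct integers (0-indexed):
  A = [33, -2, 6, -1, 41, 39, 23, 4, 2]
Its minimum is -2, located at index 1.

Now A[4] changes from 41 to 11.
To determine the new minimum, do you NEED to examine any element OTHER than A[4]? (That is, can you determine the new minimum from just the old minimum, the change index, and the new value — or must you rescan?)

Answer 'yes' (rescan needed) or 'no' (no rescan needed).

Old min = -2 at index 1
Change at index 4: 41 -> 11
Index 4 was NOT the min. New min = min(-2, 11). No rescan of other elements needed.
Needs rescan: no

Answer: no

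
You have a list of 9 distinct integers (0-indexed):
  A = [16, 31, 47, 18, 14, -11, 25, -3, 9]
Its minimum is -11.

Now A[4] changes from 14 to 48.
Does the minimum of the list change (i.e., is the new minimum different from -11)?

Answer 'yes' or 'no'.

Old min = -11
Change: A[4] 14 -> 48
Changed element was NOT the min; min changes only if 48 < -11.
New min = -11; changed? no

Answer: no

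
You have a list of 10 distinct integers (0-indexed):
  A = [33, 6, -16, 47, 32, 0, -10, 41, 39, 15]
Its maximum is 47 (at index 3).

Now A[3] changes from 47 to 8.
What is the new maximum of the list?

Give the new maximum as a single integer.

Answer: 41

Derivation:
Old max = 47 (at index 3)
Change: A[3] 47 -> 8
Changed element WAS the max -> may need rescan.
  Max of remaining elements: 41
  New max = max(8, 41) = 41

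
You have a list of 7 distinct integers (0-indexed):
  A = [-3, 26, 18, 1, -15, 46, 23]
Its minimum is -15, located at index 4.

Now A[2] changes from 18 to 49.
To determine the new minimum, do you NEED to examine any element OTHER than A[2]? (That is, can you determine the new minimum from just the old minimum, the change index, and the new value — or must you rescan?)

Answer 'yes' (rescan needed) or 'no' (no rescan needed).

Old min = -15 at index 4
Change at index 2: 18 -> 49
Index 2 was NOT the min. New min = min(-15, 49). No rescan of other elements needed.
Needs rescan: no

Answer: no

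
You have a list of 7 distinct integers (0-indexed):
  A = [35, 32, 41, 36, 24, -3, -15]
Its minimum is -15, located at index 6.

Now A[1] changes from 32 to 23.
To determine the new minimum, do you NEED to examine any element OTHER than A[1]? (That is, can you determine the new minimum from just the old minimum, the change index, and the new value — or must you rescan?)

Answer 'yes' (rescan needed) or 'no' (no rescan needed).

Old min = -15 at index 6
Change at index 1: 32 -> 23
Index 1 was NOT the min. New min = min(-15, 23). No rescan of other elements needed.
Needs rescan: no

Answer: no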